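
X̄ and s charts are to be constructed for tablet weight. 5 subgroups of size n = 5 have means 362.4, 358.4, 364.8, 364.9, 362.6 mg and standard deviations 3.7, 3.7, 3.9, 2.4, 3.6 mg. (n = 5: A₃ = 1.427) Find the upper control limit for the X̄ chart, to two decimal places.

X̄̄ = (362.4 + 358.4 + 364.8 + 364.9 + 362.6) / 5 = 362.6200
s̄ = (3.7 + 3.7 + 3.9 + 2.4 + 3.6) / 5 = 3.4600
UCL = X̄̄ + A₃·s̄ = 362.6200 + 1.427 × 3.4600 = 367.5574

367.56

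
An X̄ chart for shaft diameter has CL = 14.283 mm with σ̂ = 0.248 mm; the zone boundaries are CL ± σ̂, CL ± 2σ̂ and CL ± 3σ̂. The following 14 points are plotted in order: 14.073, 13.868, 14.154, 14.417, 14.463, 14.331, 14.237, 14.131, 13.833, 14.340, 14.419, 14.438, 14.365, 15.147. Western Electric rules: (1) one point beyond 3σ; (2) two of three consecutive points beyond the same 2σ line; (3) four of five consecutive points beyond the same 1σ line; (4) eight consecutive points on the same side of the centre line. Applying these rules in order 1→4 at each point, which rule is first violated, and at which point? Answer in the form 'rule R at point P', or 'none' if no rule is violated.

rule 1 at point 14

Zone of each point (C = within 1σ̂, B = 1σ̂–2σ̂, A = 2σ̂–3σ̂, * = beyond 3σ̂; sign = side of CL): 1:-C, 2:-B, 3:-C, 4:+C, 5:+C, 6:+C, 7:-C, 8:-C, 9:-B, 10:+C, 11:+C, 12:+C, 13:+C, 14:+*
Rule 1 (one point beyond the 3σ limits) is satisfied at point 14.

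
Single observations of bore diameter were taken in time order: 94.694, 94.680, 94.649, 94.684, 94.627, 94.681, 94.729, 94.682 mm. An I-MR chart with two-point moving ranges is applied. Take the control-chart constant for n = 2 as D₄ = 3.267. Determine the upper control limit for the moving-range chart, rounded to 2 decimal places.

0.13

Moving ranges: 0.014, 0.031, 0.035, 0.057, 0.054, 0.048, 0.047; M̄R̄ = 0.2860 / 7 = 0.0409
UCL_MR = D₄·M̄R̄ = 3.267 × 0.0409 = 0.1335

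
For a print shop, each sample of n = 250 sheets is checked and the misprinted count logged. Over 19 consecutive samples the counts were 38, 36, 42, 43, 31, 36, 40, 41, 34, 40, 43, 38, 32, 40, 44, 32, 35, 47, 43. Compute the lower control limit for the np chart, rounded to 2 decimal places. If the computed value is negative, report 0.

p̄ = Σdᵢ / (k·n) = 735 / (19 × 250) = 0.15474
LCL = np̄ − 3·√(np̄(1−p̄)) = 38.6842 − 3 × 5.7182 = 21.5295

21.53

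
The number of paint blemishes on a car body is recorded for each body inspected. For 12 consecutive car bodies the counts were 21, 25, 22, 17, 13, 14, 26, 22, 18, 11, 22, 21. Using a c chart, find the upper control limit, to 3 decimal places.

32.524

c̄ = (21 + 25 + 22 + 17 + 13 + 14 + 26 + 22 + 18 + 11 + 22 + 21) / 12 = 232 / 12 = 19.3333
UCL = c̄ + 3√c̄ = 19.3333 + 3 × √19.3333 = 19.3333 + 3 × 4.3970 = 32.5242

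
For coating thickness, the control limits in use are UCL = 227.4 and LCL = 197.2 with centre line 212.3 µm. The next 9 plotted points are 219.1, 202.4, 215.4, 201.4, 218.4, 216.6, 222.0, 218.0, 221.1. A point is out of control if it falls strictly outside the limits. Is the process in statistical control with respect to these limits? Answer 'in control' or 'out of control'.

All 9 points lie within [197.2, 227.4].

in control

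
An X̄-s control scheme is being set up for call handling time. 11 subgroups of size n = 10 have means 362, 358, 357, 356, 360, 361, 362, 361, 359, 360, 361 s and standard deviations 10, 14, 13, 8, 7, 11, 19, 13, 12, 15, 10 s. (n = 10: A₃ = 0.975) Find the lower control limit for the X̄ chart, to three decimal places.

348.027

X̄̄ = (362 + 358 + 357 + 356 + 360 + 361 + 362 + 361 + 359 + 360 + 361) / 11 = 359.7273
s̄ = (10 + 14 + 13 + 8 + 7 + 11 + 19 + 13 + 12 + 15 + 10) / 11 = 12.0000
LCL = X̄̄ − A₃·s̄ = 359.7273 − 0.975 × 12.0000 = 348.0273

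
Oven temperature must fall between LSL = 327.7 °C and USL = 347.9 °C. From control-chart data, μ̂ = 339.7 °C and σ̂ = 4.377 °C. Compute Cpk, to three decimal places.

0.624

Cpu = (USL − μ̂) / (3σ̂) = (347.9 − 339.7) / (3 × 4.377) = 0.6245; Cpl = (μ̂ − LSL) / (3σ̂) = (339.7 − 327.7) / (3 × 4.377) = 0.9139; Cpk = min(Cpu, Cpl) = 0.6245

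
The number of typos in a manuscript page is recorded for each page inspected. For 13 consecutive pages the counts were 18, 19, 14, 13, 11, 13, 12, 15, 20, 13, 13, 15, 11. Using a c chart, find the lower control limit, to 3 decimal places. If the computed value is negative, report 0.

3.006

c̄ = (18 + 19 + 14 + 13 + 11 + 13 + 12 + 15 + 20 + 13 + 13 + 15 + 11) / 13 = 187 / 13 = 14.3846
LCL = c̄ − 3√c̄ = 14.3846 − 3 × 3.7927 = 3.0065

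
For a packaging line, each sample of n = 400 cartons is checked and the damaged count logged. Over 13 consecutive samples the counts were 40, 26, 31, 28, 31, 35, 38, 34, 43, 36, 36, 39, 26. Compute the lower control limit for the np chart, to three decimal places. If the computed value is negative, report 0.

p̄ = Σdᵢ / (k·n) = 443 / (13 × 400) = 0.08519
LCL = np̄ − 3·√(np̄(1−p̄)) = 34.0769 − 3 × 5.5834 = 17.3269

17.327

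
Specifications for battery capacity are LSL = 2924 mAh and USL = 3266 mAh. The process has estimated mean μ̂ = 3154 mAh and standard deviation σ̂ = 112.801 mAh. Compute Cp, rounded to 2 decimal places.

Cp = (USL − LSL) / (6σ̂) = (3266 − 2924) / (6 × 112.801) = 342.0000 / 676.8060 = 0.5053

0.51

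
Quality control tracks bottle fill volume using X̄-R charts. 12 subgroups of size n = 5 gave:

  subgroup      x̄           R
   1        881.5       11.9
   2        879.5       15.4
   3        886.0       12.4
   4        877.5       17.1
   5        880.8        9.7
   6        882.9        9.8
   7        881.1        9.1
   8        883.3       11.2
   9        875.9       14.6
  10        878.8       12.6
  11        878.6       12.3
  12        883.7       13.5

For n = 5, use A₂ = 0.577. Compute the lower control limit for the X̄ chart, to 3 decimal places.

X̄̄ = (881.5 + 879.5 + 886.0 + 877.5 + 880.8 + 882.9 + 881.1 + 883.3 + 875.9 + 878.8 + 878.6 + 883.7) / 12 = 10569.6000 / 12 = 880.8000
R̄ = (11.9 + 15.4 + 12.4 + 17.1 + 9.7 + 9.8 + 9.1 + 11.2 + 14.6 + 12.6 + 12.3 + 13.5) / 12 = 149.6000 / 12 = 12.4667
LCL = X̄̄ − A₂·R̄ = 880.8000 − 0.577 × 12.4667 = 873.6067

873.607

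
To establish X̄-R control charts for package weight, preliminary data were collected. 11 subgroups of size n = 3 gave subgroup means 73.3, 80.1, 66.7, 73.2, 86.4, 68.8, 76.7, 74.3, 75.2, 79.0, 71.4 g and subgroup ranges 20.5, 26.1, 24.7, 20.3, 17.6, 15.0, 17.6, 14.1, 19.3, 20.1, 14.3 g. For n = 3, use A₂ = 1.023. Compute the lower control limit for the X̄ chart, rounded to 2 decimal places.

X̄̄ = (73.3 + 80.1 + 66.7 + 73.2 + 86.4 + 68.8 + 76.7 + 74.3 + 75.2 + 79.0 + 71.4) / 11 = 825.1000 / 11 = 75.0091
R̄ = (20.5 + 26.1 + 24.7 + 20.3 + 17.6 + 15.0 + 17.6 + 14.1 + 19.3 + 20.1 + 14.3) / 11 = 209.6000 / 11 = 19.0545
LCL = X̄̄ − A₂·R̄ = 75.0091 − 1.023 × 19.0545 = 55.5163

55.52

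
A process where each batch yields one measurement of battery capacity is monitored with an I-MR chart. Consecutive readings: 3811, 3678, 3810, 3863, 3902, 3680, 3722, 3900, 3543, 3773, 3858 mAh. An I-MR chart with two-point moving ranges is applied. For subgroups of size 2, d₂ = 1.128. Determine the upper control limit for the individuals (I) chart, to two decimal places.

X̄ = (3811 + 3678 + 3810 + 3863 + 3902 + 3680 + 3722 + 3900 + 3543 + 3773 + 3858) / 11 = 3776.3636
Moving ranges: 133, 132, 53, 39, 222, 42, 178, 357, 230, 85; M̄R̄ = 1471.0000 / 10 = 147.1000
UCL = X̄ + 3·M̄R̄/d₂ = 3776.3636 + 3 × 147.1000 / 1.128 = 4167.5870

4167.59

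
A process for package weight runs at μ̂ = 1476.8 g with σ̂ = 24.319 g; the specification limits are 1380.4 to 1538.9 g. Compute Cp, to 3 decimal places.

Cp = (USL − LSL) / (6σ̂) = (1538.9 − 1380.4) / (6 × 24.319) = 158.5000 / 145.9140 = 1.0863

1.086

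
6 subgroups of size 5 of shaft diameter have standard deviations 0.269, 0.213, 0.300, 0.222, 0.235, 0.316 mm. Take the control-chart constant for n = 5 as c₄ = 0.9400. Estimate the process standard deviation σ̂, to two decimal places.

0.28

s̄ = (0.269 + 0.213 + 0.300 + 0.222 + 0.235 + 0.316) / 6 = 0.2592
σ̂ = s̄ / c₄ = 0.2592 / 0.9400 = 0.2757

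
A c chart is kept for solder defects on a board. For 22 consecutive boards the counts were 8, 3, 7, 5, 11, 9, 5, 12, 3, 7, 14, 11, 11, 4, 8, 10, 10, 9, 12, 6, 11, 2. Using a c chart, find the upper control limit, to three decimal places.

16.624

c̄ = (8 + 3 + 7 + 5 + 11 + 9 + 5 + 12 + 3 + 7 + 14 + 11 + 11 + 4 + 8 + 10 + 10 + 9 + 12 + 6 + 11 + 2) / 22 = 178 / 22 = 8.0909
UCL = c̄ + 3√c̄ = 8.0909 + 3 × √8.0909 = 8.0909 + 3 × 2.8445 = 16.6243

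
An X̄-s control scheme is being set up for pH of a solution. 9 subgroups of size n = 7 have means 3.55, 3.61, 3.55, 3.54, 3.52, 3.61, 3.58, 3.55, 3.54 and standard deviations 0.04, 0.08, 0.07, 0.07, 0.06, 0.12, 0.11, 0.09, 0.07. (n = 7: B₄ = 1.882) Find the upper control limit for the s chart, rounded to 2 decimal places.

0.15

s̄ = (0.04 + 0.08 + 0.07 + 0.07 + 0.06 + 0.12 + 0.11 + 0.09 + 0.07) / 9 = 0.0789
UCL_s = B₄·s̄ = 1.882 × 0.0789 = 0.1485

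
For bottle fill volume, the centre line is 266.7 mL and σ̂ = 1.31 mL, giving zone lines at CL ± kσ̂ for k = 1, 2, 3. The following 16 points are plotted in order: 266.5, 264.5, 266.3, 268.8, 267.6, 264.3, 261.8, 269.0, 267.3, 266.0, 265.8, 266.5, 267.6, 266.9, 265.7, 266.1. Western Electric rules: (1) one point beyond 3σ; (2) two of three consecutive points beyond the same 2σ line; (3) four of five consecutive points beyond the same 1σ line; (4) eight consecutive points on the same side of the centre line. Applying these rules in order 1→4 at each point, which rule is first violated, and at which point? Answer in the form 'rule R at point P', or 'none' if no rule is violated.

rule 1 at point 7

Zone of each point (C = within 1σ̂, B = 1σ̂–2σ̂, A = 2σ̂–3σ̂, * = beyond 3σ̂; sign = side of CL): 1:-C, 2:-B, 3:-C, 4:+B, 5:+C, 6:-B, 7:-*, 8:+B, 9:+C, 10:-C, 11:-C, 12:-C, 13:+C, 14:+C, 15:-C, 16:-C
Rule 1 (one point beyond the 3σ limits) is satisfied at point 7.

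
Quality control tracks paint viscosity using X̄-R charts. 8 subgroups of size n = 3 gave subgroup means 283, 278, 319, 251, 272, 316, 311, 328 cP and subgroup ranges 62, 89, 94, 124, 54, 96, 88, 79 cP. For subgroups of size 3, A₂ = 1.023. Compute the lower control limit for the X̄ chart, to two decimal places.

207.03

X̄̄ = (283 + 278 + 319 + 251 + 272 + 316 + 311 + 328) / 8 = 2358.0000 / 8 = 294.7500
R̄ = (62 + 89 + 94 + 124 + 54 + 96 + 88 + 79) / 8 = 686.0000 / 8 = 85.7500
LCL = X̄̄ − A₂·R̄ = 294.7500 − 1.023 × 85.7500 = 207.0278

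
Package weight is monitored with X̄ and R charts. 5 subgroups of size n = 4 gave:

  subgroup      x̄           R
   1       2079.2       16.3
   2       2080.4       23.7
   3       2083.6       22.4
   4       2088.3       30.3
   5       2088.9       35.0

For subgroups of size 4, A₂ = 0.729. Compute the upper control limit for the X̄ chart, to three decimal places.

2102.699

X̄̄ = (2079.2 + 2080.4 + 2083.6 + 2088.3 + 2088.9) / 5 = 10420.4000 / 5 = 2084.0800
R̄ = (16.3 + 23.7 + 22.4 + 30.3 + 35.0) / 5 = 127.7000 / 5 = 25.5400
UCL = X̄̄ + A₂·R̄ = 2084.0800 + 0.729 × 25.5400 = 2102.6987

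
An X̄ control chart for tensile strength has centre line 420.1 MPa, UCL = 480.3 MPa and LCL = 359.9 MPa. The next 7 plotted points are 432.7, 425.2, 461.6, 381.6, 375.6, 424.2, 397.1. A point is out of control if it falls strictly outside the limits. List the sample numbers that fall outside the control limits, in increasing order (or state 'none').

none

All 7 points lie within [359.9, 480.3].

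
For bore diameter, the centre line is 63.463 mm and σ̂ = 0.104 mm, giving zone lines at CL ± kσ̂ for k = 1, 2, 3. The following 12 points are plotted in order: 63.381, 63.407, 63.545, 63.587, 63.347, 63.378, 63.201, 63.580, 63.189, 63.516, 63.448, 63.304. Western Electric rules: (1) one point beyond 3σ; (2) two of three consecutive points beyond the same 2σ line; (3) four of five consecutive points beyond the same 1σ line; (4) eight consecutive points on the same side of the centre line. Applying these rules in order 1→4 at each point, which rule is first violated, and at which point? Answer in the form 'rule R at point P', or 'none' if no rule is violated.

rule 2 at point 9

Zone of each point (C = within 1σ̂, B = 1σ̂–2σ̂, A = 2σ̂–3σ̂, * = beyond 3σ̂; sign = side of CL): 1:-C, 2:-C, 3:+C, 4:+B, 5:-B, 6:-C, 7:-A, 8:+B, 9:-A, 10:+C, 11:-C, 12:-B
Rule 2 (two of three consecutive points beyond the same 2σ limit) is satisfied at point 9.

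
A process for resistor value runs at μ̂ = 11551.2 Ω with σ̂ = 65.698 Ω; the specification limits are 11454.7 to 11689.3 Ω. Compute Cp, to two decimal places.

Cp = (USL − LSL) / (6σ̂) = (11689.3 − 11454.7) / (6 × 65.698) = 234.6000 / 394.1880 = 0.5951

0.60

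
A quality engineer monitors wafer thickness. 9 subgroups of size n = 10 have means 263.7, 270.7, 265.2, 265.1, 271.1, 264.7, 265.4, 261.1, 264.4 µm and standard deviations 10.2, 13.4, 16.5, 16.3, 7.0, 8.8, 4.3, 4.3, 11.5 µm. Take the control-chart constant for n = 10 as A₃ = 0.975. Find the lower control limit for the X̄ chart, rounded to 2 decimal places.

255.71

X̄̄ = (263.7 + 270.7 + 265.2 + 265.1 + 271.1 + 264.7 + 265.4 + 261.1 + 264.4) / 9 = 265.7111
s̄ = (10.2 + 13.4 + 16.5 + 16.3 + 7.0 + 8.8 + 4.3 + 4.3 + 11.5) / 9 = 10.2556
LCL = X̄̄ − A₃·s̄ = 265.7111 − 0.975 × 10.2556 = 255.7119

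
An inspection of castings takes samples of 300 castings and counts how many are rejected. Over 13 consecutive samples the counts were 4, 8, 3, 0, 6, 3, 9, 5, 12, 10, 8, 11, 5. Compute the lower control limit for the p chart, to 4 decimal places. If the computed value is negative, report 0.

0.0000

p̄ = Σdᵢ / (k·n) = 84 / (13 × 300) = 0.02154
LCL = p̄ − 3·√(p̄(1−p̄)/n) = 0.02154 − 3 × 0.00838 = -0.00361 → 0 (negative, so LCL = 0)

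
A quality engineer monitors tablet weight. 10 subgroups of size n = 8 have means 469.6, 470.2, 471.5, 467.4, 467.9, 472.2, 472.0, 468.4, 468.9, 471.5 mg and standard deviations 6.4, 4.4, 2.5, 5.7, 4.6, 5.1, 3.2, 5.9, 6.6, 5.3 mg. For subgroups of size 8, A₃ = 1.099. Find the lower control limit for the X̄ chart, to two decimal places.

X̄̄ = (469.6 + 470.2 + 471.5 + 467.4 + 467.9 + 472.2 + 472.0 + 468.4 + 468.9 + 471.5) / 10 = 469.9600
s̄ = (6.4 + 4.4 + 2.5 + 5.7 + 4.6 + 5.1 + 3.2 + 5.9 + 6.6 + 5.3) / 10 = 4.9700
LCL = X̄̄ − A₃·s̄ = 469.9600 − 1.099 × 4.9700 = 464.4980

464.50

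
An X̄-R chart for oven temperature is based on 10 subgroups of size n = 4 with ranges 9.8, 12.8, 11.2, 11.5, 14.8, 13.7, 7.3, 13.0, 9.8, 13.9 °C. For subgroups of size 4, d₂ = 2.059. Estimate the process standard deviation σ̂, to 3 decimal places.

5.721

R̄ = (9.8 + 12.8 + 11.2 + 11.5 + 14.8 + 13.7 + 7.3 + 13.0 + 9.8 + 13.9) / 10 = 11.7800
σ̂ = R̄ / d₂ = 11.7800 / 2.059 = 5.7212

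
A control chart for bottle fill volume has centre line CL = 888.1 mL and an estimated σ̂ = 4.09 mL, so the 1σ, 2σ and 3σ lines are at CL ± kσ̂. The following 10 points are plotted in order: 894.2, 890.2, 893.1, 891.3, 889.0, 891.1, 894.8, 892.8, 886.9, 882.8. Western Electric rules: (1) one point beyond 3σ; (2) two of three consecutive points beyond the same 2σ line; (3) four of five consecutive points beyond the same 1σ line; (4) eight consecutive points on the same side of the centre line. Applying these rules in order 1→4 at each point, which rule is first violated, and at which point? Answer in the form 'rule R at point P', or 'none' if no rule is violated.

rule 4 at point 8

Zone of each point (C = within 1σ̂, B = 1σ̂–2σ̂, A = 2σ̂–3σ̂, * = beyond 3σ̂; sign = side of CL): 1:+B, 2:+C, 3:+B, 4:+C, 5:+C, 6:+C, 7:+B, 8:+B, 9:-C, 10:-B
Rule 4 (eight consecutive points on the same side of the centre line) is satisfied at point 8.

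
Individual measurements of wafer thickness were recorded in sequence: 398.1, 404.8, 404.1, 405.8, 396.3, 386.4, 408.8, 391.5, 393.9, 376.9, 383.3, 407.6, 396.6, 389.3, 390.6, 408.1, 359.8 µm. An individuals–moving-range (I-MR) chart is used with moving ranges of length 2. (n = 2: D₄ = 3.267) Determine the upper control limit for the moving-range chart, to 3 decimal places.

Moving ranges: 6.7, 0.7, 1.7, 9.5, 9.9, 22.4, 17.3, 2.4, 17.0, 6.4, 24.3, 11.0, 7.3, 1.3, 17.5, 48.3; M̄R̄ = 203.7000 / 16 = 12.7312
UCL_MR = D₄·M̄R̄ = 3.267 × 12.7312 = 41.5930

41.593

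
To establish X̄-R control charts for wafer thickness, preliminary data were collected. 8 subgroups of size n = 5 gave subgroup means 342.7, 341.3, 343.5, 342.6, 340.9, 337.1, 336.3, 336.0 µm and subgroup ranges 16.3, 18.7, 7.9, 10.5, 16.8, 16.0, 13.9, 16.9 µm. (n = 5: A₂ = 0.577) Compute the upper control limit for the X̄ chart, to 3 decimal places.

348.489

X̄̄ = (342.7 + 341.3 + 343.5 + 342.6 + 340.9 + 337.1 + 336.3 + 336.0) / 8 = 2720.4000 / 8 = 340.0500
R̄ = (16.3 + 18.7 + 7.9 + 10.5 + 16.8 + 16.0 + 13.9 + 16.9) / 8 = 117.0000 / 8 = 14.6250
UCL = X̄̄ + A₂·R̄ = 340.0500 + 0.577 × 14.6250 = 348.4886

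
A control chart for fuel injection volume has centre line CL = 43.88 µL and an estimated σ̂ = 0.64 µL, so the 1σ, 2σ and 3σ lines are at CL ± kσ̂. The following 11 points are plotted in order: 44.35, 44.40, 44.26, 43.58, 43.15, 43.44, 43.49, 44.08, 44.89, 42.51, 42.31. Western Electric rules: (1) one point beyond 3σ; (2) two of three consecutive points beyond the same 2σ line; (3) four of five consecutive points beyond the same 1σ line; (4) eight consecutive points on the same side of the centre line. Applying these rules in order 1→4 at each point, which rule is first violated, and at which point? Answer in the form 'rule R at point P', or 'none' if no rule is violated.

rule 2 at point 11

Zone of each point (C = within 1σ̂, B = 1σ̂–2σ̂, A = 2σ̂–3σ̂, * = beyond 3σ̂; sign = side of CL): 1:+C, 2:+C, 3:+C, 4:-C, 5:-B, 6:-C, 7:-C, 8:+C, 9:+B, 10:-A, 11:-A
Rule 2 (two of three consecutive points beyond the same 2σ limit) is satisfied at point 11.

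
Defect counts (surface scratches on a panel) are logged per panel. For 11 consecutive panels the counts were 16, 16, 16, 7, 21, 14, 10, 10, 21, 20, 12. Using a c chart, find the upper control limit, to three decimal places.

c̄ = (16 + 16 + 16 + 7 + 21 + 14 + 10 + 10 + 21 + 20 + 12) / 11 = 163 / 11 = 14.8182
UCL = c̄ + 3√c̄ = 14.8182 + 3 × √14.8182 = 14.8182 + 3 × 3.8494 = 26.3665

26.366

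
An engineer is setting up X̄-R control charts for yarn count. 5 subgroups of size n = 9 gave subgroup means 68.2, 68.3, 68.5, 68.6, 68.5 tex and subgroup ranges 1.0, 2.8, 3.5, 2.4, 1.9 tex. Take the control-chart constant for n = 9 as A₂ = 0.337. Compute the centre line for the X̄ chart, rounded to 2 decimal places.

X̄̄ = (68.2 + 68.3 + 68.5 + 68.6 + 68.5) / 5 = 342.1000 / 5 = 68.4200
CL = X̄̄ = 68.4200

68.42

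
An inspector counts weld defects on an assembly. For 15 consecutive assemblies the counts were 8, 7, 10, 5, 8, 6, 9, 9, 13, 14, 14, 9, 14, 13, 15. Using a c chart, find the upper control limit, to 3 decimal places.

c̄ = (8 + 7 + 10 + 5 + 8 + 6 + 9 + 9 + 13 + 14 + 14 + 9 + 14 + 13 + 15) / 15 = 154 / 15 = 10.2667
UCL = c̄ + 3√c̄ = 10.2667 + 3 × √10.2667 = 10.2667 + 3 × 3.2042 = 19.8792

19.879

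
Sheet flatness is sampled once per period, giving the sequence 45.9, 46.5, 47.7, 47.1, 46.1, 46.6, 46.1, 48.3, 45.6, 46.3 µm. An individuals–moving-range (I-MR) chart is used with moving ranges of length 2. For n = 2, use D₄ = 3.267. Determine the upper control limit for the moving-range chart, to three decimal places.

3.630

Moving ranges: 0.6, 1.2, 0.6, 1.0, 0.5, 0.5, 2.2, 2.7, 0.7; M̄R̄ = 10.0000 / 9 = 1.1111
UCL_MR = D₄·M̄R̄ = 3.267 × 1.1111 = 3.6300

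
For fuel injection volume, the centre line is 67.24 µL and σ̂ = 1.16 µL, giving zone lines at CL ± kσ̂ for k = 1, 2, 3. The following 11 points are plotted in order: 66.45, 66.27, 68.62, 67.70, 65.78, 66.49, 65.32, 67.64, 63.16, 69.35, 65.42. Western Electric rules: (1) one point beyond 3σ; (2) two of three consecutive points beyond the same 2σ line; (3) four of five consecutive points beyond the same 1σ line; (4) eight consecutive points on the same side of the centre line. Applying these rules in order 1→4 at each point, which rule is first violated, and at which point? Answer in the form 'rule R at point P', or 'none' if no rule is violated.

Zone of each point (C = within 1σ̂, B = 1σ̂–2σ̂, A = 2σ̂–3σ̂, * = beyond 3σ̂; sign = side of CL): 1:-C, 2:-C, 3:+B, 4:+C, 5:-B, 6:-C, 7:-B, 8:+C, 9:-*, 10:+B, 11:-B
Rule 1 (one point beyond the 3σ limits) is satisfied at point 9.

rule 1 at point 9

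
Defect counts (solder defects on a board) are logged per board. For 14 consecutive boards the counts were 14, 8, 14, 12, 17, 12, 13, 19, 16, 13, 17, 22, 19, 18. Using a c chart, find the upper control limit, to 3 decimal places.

27.015

c̄ = (14 + 8 + 14 + 12 + 17 + 12 + 13 + 19 + 16 + 13 + 17 + 22 + 19 + 18) / 14 = 214 / 14 = 15.2857
UCL = c̄ + 3√c̄ = 15.2857 + 3 × √15.2857 = 15.2857 + 3 × 3.9097 = 27.0148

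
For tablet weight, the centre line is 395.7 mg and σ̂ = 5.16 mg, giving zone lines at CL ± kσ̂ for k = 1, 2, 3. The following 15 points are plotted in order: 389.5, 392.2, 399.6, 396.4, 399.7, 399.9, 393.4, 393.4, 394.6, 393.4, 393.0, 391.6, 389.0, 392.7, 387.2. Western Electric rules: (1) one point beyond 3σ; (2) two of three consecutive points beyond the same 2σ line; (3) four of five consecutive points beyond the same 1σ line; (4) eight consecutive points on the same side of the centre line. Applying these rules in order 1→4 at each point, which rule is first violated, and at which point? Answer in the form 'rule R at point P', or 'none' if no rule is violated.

rule 4 at point 14

Zone of each point (C = within 1σ̂, B = 1σ̂–2σ̂, A = 2σ̂–3σ̂, * = beyond 3σ̂; sign = side of CL): 1:-B, 2:-C, 3:+C, 4:+C, 5:+C, 6:+C, 7:-C, 8:-C, 9:-C, 10:-C, 11:-C, 12:-C, 13:-B, 14:-C, 15:-B
Rule 4 (eight consecutive points on the same side of the centre line) is satisfied at point 14.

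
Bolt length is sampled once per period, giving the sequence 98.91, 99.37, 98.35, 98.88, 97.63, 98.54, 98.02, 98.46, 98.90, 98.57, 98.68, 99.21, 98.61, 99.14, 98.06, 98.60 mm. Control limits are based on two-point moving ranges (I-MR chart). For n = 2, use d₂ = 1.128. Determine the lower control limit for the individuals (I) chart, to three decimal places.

X̄ = (98.91 + 99.37 + 98.35 + 98.88 + 97.63 + 98.54 + 98.02 + 98.46 + 98.90 + 98.57 + 98.68 + 99.21 + 98.61 + 99.14 + 98.06 + 98.60) / 16 = 98.6206
Moving ranges: 0.46, 1.02, 0.53, 1.25, 0.91, 0.52, 0.44, 0.44, 0.33, 0.11, 0.53, 0.60, 0.53, 1.08, 0.54; M̄R̄ = 9.2900 / 15 = 0.6193
LCL = X̄ − 3·M̄R̄/d₂ = 98.6206 − 3 × 0.6193 / 1.128 = 96.9735

96.973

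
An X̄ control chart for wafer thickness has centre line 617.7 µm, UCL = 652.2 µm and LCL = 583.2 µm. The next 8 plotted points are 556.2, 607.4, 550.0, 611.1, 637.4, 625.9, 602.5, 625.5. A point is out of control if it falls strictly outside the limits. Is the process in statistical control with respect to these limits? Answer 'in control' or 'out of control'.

Compare each point to [583.2, 652.2]: sample 1 = 556.2 < LCL; sample 3 = 550.0 < LCL.

out of control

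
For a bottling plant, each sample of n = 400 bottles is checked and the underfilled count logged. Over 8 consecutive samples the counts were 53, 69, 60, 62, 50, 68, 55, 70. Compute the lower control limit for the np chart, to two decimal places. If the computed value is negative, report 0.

39.32

p̄ = Σdᵢ / (k·n) = 487 / (8 × 400) = 0.15219
LCL = np̄ − 3·√(np̄(1−p̄)) = 60.8750 − 3 × 7.1841 = 39.3228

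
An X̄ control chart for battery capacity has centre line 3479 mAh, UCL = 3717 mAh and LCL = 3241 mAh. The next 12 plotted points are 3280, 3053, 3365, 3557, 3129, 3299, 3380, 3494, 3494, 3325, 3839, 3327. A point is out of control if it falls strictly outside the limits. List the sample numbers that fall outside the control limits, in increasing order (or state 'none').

Compare each point to [3241, 3717]: sample 2 = 3053 < LCL; sample 5 = 3129 < LCL; sample 11 = 3839 > UCL.

2, 5, 11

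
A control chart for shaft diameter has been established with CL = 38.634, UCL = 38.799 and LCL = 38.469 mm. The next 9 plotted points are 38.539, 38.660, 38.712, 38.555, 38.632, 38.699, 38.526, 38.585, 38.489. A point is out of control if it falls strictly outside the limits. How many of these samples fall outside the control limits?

All 9 points lie within [38.469, 38.799].

0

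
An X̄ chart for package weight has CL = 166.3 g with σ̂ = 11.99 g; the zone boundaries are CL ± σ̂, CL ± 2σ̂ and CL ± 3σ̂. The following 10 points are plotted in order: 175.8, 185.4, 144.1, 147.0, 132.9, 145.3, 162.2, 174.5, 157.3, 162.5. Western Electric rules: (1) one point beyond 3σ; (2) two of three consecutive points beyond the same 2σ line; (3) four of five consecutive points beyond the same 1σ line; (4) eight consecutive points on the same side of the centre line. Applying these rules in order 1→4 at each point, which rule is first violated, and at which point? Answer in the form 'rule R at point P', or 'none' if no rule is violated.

Zone of each point (C = within 1σ̂, B = 1σ̂–2σ̂, A = 2σ̂–3σ̂, * = beyond 3σ̂; sign = side of CL): 1:+C, 2:+B, 3:-B, 4:-B, 5:-A, 6:-B, 7:-C, 8:+C, 9:-C, 10:-C
Rule 3 (four of five consecutive points beyond the same 1σ limit) is satisfied at point 6.

rule 3 at point 6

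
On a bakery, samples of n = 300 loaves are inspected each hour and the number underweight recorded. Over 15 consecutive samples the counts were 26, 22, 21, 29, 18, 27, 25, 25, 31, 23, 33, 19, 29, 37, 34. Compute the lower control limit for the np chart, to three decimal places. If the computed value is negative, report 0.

11.829

p̄ = Σdᵢ / (k·n) = 399 / (15 × 300) = 0.08867
LCL = np̄ − 3·√(np̄(1−p̄)) = 26.6000 − 3 × 4.9236 = 11.8293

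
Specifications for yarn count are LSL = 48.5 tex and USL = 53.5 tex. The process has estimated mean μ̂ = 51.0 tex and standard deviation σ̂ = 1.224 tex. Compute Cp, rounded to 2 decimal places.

Cp = (USL − LSL) / (6σ̂) = (53.5 − 48.5) / (6 × 1.224) = 5.0000 / 7.3440 = 0.6808

0.68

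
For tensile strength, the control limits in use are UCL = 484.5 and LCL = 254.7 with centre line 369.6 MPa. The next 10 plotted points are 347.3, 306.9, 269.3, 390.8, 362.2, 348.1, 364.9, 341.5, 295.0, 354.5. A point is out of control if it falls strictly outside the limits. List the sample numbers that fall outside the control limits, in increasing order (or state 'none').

none

All 10 points lie within [254.7, 484.5].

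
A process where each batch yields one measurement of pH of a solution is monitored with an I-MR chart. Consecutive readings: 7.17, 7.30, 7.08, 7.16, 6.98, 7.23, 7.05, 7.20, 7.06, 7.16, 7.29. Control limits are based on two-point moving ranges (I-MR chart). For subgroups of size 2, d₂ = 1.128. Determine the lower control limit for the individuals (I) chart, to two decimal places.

6.74

X̄ = (7.17 + 7.30 + 7.08 + 7.16 + 6.98 + 7.23 + 7.05 + 7.20 + 7.06 + 7.16 + 7.29) / 11 = 7.1527
Moving ranges: 0.13, 0.22, 0.08, 0.18, 0.25, 0.18, 0.15, 0.14, 0.10, 0.13; M̄R̄ = 1.5600 / 10 = 0.1560
LCL = X̄ − 3·M̄R̄/d₂ = 7.1527 − 3 × 0.1560 / 1.128 = 6.7378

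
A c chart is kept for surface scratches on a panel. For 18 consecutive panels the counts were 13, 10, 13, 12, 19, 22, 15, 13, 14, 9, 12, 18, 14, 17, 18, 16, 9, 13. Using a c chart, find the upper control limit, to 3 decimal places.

c̄ = (13 + 10 + 13 + 12 + 19 + 22 + 15 + 13 + 14 + 9 + 12 + 18 + 14 + 17 + 18 + 16 + 9 + 13) / 18 = 257 / 18 = 14.2778
UCL = c̄ + 3√c̄ = 14.2778 + 3 × √14.2778 = 14.2778 + 3 × 3.7786 = 25.6136

25.614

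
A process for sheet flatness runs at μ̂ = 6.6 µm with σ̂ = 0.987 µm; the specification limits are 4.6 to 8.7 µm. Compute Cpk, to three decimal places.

0.675

Cpu = (USL − μ̂) / (3σ̂) = (8.7 − 6.6) / (3 × 0.987) = 0.7092; Cpl = (μ̂ − LSL) / (3σ̂) = (6.6 − 4.6) / (3 × 0.987) = 0.6754; Cpk = min(Cpu, Cpl) = 0.6754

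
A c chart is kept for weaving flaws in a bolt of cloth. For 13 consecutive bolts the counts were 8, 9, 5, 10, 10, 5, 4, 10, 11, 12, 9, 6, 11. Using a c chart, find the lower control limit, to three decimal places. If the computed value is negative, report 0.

0.000

c̄ = (8 + 9 + 5 + 10 + 10 + 5 + 4 + 10 + 11 + 12 + 9 + 6 + 11) / 13 = 110 / 13 = 8.4615
LCL = c̄ − 3√c̄ = 8.4615 − 3 × 2.9089 = -0.2651 → 0 (cannot be negative)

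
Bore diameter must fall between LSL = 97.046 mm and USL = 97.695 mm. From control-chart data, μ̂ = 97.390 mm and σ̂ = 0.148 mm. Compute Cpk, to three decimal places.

Cpu = (USL − μ̂) / (3σ̂) = (97.695 − 97.390) / (3 × 0.148) = 0.6869; Cpl = (μ̂ − LSL) / (3σ̂) = (97.390 − 97.046) / (3 × 0.148) = 0.7748; Cpk = min(Cpu, Cpl) = 0.6869

0.687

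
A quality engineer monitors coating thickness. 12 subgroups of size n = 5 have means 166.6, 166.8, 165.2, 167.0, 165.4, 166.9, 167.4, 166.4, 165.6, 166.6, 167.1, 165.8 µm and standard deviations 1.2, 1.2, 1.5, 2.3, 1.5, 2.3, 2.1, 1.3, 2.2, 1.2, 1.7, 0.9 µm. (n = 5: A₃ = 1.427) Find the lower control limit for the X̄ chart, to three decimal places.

X̄̄ = (166.6 + 166.8 + 165.2 + 167.0 + 165.4 + 166.9 + 167.4 + 166.4 + 165.6 + 166.6 + 167.1 + 165.8) / 12 = 166.4000
s̄ = (1.2 + 1.2 + 1.5 + 2.3 + 1.5 + 2.3 + 2.1 + 1.3 + 2.2 + 1.2 + 1.7 + 0.9) / 12 = 1.6167
LCL = X̄̄ − A₃·s̄ = 166.4000 − 1.427 × 1.6167 = 164.0930

164.093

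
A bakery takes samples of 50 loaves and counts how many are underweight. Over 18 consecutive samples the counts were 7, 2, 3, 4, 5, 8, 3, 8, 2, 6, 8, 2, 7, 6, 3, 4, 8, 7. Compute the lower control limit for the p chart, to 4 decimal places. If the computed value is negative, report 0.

0.0000

p̄ = Σdᵢ / (k·n) = 93 / (18 × 50) = 0.10333
LCL = p̄ − 3·√(p̄(1−p̄)/n) = 0.10333 − 3 × 0.04305 = -0.02581 → 0 (negative, so LCL = 0)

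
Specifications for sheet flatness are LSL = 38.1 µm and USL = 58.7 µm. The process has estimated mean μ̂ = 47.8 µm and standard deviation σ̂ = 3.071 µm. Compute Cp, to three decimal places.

1.118

Cp = (USL − LSL) / (6σ̂) = (58.7 − 38.1) / (6 × 3.071) = 20.6000 / 18.4260 = 1.1180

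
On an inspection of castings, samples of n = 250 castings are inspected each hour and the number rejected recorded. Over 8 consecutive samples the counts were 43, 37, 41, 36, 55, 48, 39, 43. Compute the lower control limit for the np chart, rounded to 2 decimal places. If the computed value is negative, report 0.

p̄ = Σdᵢ / (k·n) = 342 / (8 × 250) = 0.17100
LCL = np̄ − 3·√(np̄(1−p̄)) = 42.7500 − 3 × 5.9531 = 24.8906

24.89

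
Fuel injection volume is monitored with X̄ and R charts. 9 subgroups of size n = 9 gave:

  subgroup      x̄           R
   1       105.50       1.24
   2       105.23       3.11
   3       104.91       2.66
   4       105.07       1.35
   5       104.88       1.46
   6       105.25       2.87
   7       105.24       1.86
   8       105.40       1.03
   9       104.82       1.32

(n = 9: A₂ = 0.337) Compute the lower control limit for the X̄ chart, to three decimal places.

X̄̄ = (105.50 + 105.23 + 104.91 + 105.07 + 104.88 + 105.25 + 105.24 + 105.40 + 104.82) / 9 = 946.3000 / 9 = 105.1444
R̄ = (1.24 + 3.11 + 2.66 + 1.35 + 1.46 + 2.87 + 1.86 + 1.03 + 1.32) / 9 = 16.9000 / 9 = 1.8778
LCL = X̄̄ − A₂·R̄ = 105.1444 − 0.337 × 1.8778 = 104.5116

104.512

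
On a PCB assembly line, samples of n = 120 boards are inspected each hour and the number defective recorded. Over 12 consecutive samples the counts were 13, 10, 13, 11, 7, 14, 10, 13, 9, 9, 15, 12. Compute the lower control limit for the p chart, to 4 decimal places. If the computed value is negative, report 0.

0.0144

p̄ = Σdᵢ / (k·n) = 136 / (12 × 120) = 0.09444
LCL = p̄ − 3·√(p̄(1−p̄)/n) = 0.09444 − 3 × 0.02670 = 0.01435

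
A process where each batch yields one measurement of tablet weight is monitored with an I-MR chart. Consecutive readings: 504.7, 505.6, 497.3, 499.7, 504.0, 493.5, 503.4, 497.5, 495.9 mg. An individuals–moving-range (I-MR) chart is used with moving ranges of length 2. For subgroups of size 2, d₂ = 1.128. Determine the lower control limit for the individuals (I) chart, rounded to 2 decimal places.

X̄ = (504.7 + 505.6 + 497.3 + 499.7 + 504.0 + 493.5 + 503.4 + 497.5 + 495.9) / 9 = 500.1778
Moving ranges: 0.9, 8.3, 2.4, 4.3, 10.5, 9.9, 5.9, 1.6; M̄R̄ = 43.8000 / 8 = 5.4750
LCL = X̄ − 3·M̄R̄/d₂ = 500.1778 − 3 × 5.4750 / 1.128 = 485.6166

485.62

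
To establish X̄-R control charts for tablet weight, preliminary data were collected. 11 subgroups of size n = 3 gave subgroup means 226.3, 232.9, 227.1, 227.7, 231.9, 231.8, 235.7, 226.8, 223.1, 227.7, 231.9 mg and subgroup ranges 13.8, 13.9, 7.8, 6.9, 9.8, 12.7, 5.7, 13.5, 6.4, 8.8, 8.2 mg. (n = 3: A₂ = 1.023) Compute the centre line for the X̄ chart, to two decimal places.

X̄̄ = (226.3 + 232.9 + 227.1 + 227.7 + 231.9 + 231.8 + 235.7 + 226.8 + 223.1 + 227.7 + 231.9) / 11 = 2522.9000 / 11 = 229.3545
CL = X̄̄ = 229.3545

229.35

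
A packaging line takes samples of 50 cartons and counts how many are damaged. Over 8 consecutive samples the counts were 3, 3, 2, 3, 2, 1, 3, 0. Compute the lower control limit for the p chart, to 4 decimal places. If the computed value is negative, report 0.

0.0000

p̄ = Σdᵢ / (k·n) = 17 / (8 × 50) = 0.04250
LCL = p̄ − 3·√(p̄(1−p̄)/n) = 0.04250 − 3 × 0.02853 = -0.04309 → 0 (negative, so LCL = 0)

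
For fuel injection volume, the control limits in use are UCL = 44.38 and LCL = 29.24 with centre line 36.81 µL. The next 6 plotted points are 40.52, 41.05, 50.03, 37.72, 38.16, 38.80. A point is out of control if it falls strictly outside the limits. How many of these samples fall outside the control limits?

Compare each point to [29.24, 44.38]: sample 3 = 50.03 > UCL.

1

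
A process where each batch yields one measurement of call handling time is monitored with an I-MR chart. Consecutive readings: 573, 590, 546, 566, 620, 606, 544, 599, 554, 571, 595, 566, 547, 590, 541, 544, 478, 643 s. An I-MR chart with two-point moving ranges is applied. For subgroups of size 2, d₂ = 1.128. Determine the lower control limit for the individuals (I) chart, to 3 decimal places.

457.143

X̄ = (573 + 590 + 546 + 566 + 620 + 606 + 544 + 599 + 554 + 571 + 595 + 566 + 547 + 590 + 541 + 544 + 478 + 643) / 18 = 570.7222
Moving ranges: 17, 44, 20, 54, 14, 62, 55, 45, 17, 24, 29, 19, 43, 49, 3, 66, 165; M̄R̄ = 726.0000 / 17 = 42.7059
LCL = X̄ − 3·M̄R̄/d₂ = 570.7222 − 3 × 42.7059 / 1.128 = 457.1427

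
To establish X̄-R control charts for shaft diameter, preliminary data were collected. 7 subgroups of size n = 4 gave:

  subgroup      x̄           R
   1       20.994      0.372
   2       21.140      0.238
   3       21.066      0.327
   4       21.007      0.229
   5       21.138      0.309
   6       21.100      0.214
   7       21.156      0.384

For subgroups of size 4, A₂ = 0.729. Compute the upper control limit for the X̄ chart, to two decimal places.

X̄̄ = (20.994 + 21.140 + 21.066 + 21.007 + 21.138 + 21.100 + 21.156) / 7 = 147.6010 / 7 = 21.0859
R̄ = (0.372 + 0.238 + 0.327 + 0.229 + 0.309 + 0.214 + 0.384) / 7 = 2.0730 / 7 = 0.2961
UCL = X̄̄ + A₂·R̄ = 21.0859 + 0.729 × 0.2961 = 21.3017

21.30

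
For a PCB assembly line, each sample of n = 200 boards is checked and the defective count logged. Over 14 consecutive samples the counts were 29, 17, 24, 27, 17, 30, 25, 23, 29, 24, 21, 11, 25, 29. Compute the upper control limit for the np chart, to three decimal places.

37.341

p̄ = Σdᵢ / (k·n) = 331 / (14 × 200) = 0.11821
UCL = np̄ + 3·√(np̄(1−p̄)) = 23.6429 + 3 × √(23.6429×0.88179) = 23.6429 + 3 × 4.5660 = 37.3407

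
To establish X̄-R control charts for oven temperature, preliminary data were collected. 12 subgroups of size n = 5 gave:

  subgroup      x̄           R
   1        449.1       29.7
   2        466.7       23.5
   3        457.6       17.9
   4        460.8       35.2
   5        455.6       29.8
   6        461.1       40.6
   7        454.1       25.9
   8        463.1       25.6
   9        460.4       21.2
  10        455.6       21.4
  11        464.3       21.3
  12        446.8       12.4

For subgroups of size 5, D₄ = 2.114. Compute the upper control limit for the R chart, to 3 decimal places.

R̄ = (29.7 + 23.5 + 17.9 + 35.2 + 29.8 + 40.6 + 25.9 + 25.6 + 21.2 + 21.4 + 21.3 + 12.4) / 12 = 304.5000 / 12 = 25.3750
UCL_R = D₄·R̄ = 2.114 × 25.3750 = 53.6427

53.643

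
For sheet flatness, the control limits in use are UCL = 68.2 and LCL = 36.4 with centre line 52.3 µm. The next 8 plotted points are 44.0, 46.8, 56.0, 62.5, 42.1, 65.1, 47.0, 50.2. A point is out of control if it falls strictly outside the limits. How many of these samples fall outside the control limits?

0

All 8 points lie within [36.4, 68.2].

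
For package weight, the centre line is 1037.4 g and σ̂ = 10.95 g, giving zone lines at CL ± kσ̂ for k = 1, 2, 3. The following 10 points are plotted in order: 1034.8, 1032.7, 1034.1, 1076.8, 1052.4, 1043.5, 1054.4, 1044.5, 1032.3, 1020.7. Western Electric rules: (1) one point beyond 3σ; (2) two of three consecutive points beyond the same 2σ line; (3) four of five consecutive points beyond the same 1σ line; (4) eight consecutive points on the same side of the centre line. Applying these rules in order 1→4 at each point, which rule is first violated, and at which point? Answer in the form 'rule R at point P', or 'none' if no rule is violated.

Zone of each point (C = within 1σ̂, B = 1σ̂–2σ̂, A = 2σ̂–3σ̂, * = beyond 3σ̂; sign = side of CL): 1:-C, 2:-C, 3:-C, 4:+*, 5:+B, 6:+C, 7:+B, 8:+C, 9:-C, 10:-B
Rule 1 (one point beyond the 3σ limits) is satisfied at point 4.

rule 1 at point 4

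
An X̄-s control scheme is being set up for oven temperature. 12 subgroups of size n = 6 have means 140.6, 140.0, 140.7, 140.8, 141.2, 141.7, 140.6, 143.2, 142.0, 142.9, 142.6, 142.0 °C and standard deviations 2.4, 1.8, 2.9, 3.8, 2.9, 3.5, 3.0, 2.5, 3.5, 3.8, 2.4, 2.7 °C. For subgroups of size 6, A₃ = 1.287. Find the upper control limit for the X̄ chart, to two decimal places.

145.30

X̄̄ = (140.6 + 140.0 + 140.7 + 140.8 + 141.2 + 141.7 + 140.6 + 143.2 + 142.0 + 142.9 + 142.6 + 142.0) / 12 = 141.5250
s̄ = (2.4 + 1.8 + 2.9 + 3.8 + 2.9 + 3.5 + 3.0 + 2.5 + 3.5 + 3.8 + 2.4 + 2.7) / 12 = 2.9333
UCL = X̄̄ + A₃·s̄ = 141.5250 + 1.287 × 2.9333 = 145.3002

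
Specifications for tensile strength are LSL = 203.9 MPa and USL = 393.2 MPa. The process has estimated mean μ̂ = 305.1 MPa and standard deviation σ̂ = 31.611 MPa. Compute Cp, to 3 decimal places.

0.998

Cp = (USL − LSL) / (6σ̂) = (393.2 − 203.9) / (6 × 31.611) = 189.3000 / 189.6660 = 0.9981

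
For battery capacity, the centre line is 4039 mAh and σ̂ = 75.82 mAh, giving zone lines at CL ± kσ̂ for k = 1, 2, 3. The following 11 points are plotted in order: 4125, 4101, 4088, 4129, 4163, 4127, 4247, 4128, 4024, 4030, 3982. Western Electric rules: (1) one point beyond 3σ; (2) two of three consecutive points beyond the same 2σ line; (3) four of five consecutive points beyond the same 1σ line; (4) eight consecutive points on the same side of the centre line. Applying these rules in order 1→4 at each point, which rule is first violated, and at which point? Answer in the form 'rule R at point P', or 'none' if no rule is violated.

rule 3 at point 7

Zone of each point (C = within 1σ̂, B = 1σ̂–2σ̂, A = 2σ̂–3σ̂, * = beyond 3σ̂; sign = side of CL): 1:+B, 2:+C, 3:+C, 4:+B, 5:+B, 6:+B, 7:+A, 8:+B, 9:-C, 10:-C, 11:-C
Rule 3 (four of five consecutive points beyond the same 1σ limit) is satisfied at point 7.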